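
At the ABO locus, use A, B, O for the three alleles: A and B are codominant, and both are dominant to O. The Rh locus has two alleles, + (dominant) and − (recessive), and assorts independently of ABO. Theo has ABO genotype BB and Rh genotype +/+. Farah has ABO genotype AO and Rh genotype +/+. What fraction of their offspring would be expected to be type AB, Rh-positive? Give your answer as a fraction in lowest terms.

1/2

ABO cross BB × AO → offspring phenotypes: 1/2 B, 1/2 AB.
Rh cross +/+ × +/+ → 1 Rh+.
Independent loci: P(type AB, Rh-positive) = 1/2 × 1 = 1/2.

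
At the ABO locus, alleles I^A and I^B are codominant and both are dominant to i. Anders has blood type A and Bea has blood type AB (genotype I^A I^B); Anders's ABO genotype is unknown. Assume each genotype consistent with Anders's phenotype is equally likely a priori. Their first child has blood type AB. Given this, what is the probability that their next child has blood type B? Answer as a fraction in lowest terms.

Possible genotypes: Anders ∈ {I^A I^A, I^A i}; Bea ∈ {I^A I^B}.
Weight each parental genotype pair by prior × P(type-AB child):
  I^A I^A × I^A I^B: posterior weight 2/3; P(next child type B) = 0.
  I^A i × I^A I^B: posterior weight 1/3; P(next child type B) = 1/4.
Weighted sum = 1/12.

1/12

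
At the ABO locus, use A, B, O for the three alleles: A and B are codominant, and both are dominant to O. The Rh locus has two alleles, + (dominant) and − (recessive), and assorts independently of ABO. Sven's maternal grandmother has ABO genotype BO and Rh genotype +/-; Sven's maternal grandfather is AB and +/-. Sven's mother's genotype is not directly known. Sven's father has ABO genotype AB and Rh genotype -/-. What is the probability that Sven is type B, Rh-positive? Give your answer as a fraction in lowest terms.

Sven's mother's ABO genotype from BO × AB: 1/4 AB, 1/4 AO, 1/4 BB, 1/4 BO.
Crossing each possibility with the father AB and summing P(type B): 1/4·1/4 + 1/4·1/4 + 1/4·1/2 + 1/4·1/2 = 3/8.
Similarly for Rh via the mother's Rh distribution: P(Rh+) = 1/2.
Independent loci: 3/8 × 1/2 = 3/16.

3/16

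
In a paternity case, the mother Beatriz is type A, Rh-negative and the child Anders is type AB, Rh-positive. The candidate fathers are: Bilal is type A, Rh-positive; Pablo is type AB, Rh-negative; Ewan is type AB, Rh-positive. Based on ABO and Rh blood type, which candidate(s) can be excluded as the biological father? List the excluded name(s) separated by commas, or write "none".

A candidate is excluded only if no genotype consistent with his phenotype could produce a type AB, Rh-positive child with a type A, Rh-negative mother.
Bilal (type A, Rh+): no genotype consistent with that phenotype can produce a type-AB Rh+ child with a type-A mother.
Pablo (type AB, Rh-): no genotype consistent with that phenotype can produce a type-AB Rh+ child with a type-A mother.

Bilal, Pablo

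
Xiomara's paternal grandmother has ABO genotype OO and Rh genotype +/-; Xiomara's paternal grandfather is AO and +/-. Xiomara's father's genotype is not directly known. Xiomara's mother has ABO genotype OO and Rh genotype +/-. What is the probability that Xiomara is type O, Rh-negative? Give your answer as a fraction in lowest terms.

Xiomara's father's ABO genotype from OO × AO: 1/2 AO, 1/2 OO.
Crossing each possibility with the mother OO and summing P(type O): 1/2·1/2 + 1/2·1 = 3/4.
Similarly for Rh via the father's Rh distribution: P(Rh-) = 1/4.
Independent loci: 3/4 × 1/4 = 3/16.

3/16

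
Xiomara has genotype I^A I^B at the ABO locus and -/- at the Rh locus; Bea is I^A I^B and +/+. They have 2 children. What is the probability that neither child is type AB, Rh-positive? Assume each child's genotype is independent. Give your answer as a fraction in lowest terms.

ABO cross I^A I^B × I^A I^B → 1/4 A, 1/4 B, 1/2 AB.
Rh cross -/- × +/+ → 1 Rh+; so P(type AB, Rh-positive) = 1/2 × 1 = 1/2 per child.
P(not type AB, Rh-positive) = 1/2 for one child; (1/2)^2 = 1/4.

1/4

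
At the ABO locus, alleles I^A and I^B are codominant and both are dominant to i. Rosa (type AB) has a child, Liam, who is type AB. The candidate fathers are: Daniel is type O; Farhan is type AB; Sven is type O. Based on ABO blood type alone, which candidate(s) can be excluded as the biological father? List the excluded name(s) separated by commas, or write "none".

A candidate is excluded only if no genotype consistent with his phenotype could produce a type AB child with a type AB mother.
Daniel (type O): no genotype consistent with that phenotype can produce a type-AB child with a type-AB mother.
Sven (type O): no genotype consistent with that phenotype can produce a type-AB child with a type-AB mother.

Daniel, Sven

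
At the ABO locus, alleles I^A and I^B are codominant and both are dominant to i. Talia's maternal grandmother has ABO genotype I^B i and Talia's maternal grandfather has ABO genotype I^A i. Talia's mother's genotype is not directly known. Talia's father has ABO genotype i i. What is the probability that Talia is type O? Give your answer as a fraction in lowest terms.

1/2

Talia's mother's ABO genotype from I^B i × I^A i: 1/4 I^A I^B, 1/4 I^A i, 1/4 I^B i, 1/4 i i.
Crossing each possibility with the father i i and summing P(type O): 1/4·0 + 1/4·1/2 + 1/4·1/2 + 1/4·1 = 1/2.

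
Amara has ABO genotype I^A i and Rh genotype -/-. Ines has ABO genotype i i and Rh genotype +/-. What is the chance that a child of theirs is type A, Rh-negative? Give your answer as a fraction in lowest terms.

1/4

ABO cross I^A i × i i → offspring phenotypes: 1/2 O, 1/2 A.
Rh cross -/- × +/- → 1/2 Rh+, 1/2 Rh-.
Independent loci: P(type A, Rh-negative) = 1/2 × 1/2 = 1/4.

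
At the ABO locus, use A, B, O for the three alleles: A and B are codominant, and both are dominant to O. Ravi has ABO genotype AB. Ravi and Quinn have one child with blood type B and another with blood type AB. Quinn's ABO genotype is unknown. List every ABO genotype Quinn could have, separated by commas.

AB, AO, BB, BO

For each candidate genotype of Quinn, check whether crossing it with AB can produce every observed child phenotype.
  AA → possible child types {A, AB} ✗
  AB → possible child types {A, B, AB} ✓
  AO → possible child types {A, B, AB} ✓
  BB → possible child types {B, AB} ✓
  BO → possible child types {A, B, AB} ✓
  OO → possible child types {A, B} ✗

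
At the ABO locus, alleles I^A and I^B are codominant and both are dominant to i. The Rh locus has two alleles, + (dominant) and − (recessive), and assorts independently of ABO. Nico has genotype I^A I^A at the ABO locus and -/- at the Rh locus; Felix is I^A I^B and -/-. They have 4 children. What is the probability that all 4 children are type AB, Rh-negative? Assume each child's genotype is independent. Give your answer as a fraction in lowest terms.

ABO cross I^A I^A × I^A I^B → 1/2 A, 1/2 AB.
Rh cross -/- × -/- → 1 Rh-; so P(type AB, Rh-negative) = 1/2 × 1 = 1/2 per child.
All 4 independent: (1/2)^4 = 1/16.

1/16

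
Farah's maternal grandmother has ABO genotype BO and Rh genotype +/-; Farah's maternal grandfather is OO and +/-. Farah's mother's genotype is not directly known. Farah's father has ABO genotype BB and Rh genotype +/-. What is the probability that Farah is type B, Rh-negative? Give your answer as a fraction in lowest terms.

Farah's mother's ABO genotype from BO × OO: 1/2 BO, 1/2 OO.
Crossing each possibility with the father BB and summing P(type B): 1/2·1 + 1/2·1 = 1.
Similarly for Rh via the mother's Rh distribution: P(Rh-) = 1/4.
Independent loci: 1 × 1/4 = 1/4.

1/4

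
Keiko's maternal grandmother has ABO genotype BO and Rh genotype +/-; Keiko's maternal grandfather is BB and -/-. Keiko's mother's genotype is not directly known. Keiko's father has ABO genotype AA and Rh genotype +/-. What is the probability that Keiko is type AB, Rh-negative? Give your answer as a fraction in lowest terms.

Keiko's mother's ABO genotype from BO × BB: 1/2 BB, 1/2 BO.
Crossing each possibility with the father AA and summing P(type AB): 1/2·1 + 1/2·1/2 = 3/4.
Similarly for Rh via the mother's Rh distribution: P(Rh-) = 3/8.
Independent loci: 3/4 × 3/8 = 9/32.

9/32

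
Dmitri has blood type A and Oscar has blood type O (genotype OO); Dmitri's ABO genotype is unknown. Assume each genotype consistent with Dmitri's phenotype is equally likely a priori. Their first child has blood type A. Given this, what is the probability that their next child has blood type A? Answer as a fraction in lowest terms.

Possible genotypes: Dmitri ∈ {AA, AO}; Oscar ∈ {OO}.
Weight each parental genotype pair by prior × P(type-A child):
  AA × OO: posterior weight 2/3; P(next child type A) = 1.
  AO × OO: posterior weight 1/3; P(next child type A) = 1/2.
Weighted sum = 5/6.

5/6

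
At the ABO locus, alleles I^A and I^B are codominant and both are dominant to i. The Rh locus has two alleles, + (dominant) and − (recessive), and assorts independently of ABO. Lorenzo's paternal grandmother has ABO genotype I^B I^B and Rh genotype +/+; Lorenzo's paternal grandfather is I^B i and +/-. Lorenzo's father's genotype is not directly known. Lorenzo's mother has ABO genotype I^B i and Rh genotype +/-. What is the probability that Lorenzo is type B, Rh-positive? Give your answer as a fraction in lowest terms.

Lorenzo's father's ABO genotype from I^B I^B × I^B i: 1/2 I^B I^B, 1/2 I^B i.
Crossing each possibility with the mother I^B i and summing P(type B): 1/2·1 + 1/2·3/4 = 7/8.
Similarly for Rh via the father's Rh distribution: P(Rh+) = 7/8.
Independent loci: 7/8 × 7/8 = 49/64.

49/64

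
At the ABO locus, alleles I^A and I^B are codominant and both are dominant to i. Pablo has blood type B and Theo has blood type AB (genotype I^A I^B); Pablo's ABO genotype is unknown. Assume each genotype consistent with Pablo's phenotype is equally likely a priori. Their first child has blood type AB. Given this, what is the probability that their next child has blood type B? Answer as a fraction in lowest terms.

1/2

Possible genotypes: Pablo ∈ {I^B I^B, I^B i}; Theo ∈ {I^A I^B}.
Weight each parental genotype pair by prior × P(type-AB child):
  I^B I^B × I^A I^B: posterior weight 2/3; P(next child type B) = 1/2.
  I^B i × I^A I^B: posterior weight 1/3; P(next child type B) = 1/2.
Weighted sum = 1/2.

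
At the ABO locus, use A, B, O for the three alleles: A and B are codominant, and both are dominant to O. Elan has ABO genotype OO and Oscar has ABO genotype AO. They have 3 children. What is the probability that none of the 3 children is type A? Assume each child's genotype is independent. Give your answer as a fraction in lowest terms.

ABO cross OO × AO → 1/2 O, 1/2 A.
So P(type A) = 1/2 per child.
P(not type A) = 1/2 for one child; (1/2)^3 = 1/8.

1/8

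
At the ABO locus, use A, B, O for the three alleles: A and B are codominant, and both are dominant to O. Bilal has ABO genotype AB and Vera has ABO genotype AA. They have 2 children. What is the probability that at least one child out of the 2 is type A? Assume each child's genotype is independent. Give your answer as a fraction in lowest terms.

ABO cross AB × AA → 1/2 A, 1/2 AB.
So P(type A) = 1/2 per child.
P(none) = (1/2)^2 = 1/4; P(at least one) = 1 − 1/4 = 3/4.

3/4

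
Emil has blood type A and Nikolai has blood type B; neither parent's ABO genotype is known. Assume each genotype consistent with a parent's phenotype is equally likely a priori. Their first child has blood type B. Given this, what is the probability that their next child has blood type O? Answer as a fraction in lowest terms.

Possible genotypes: Emil ∈ {I^A I^A, I^A i}; Nikolai ∈ {I^B I^B, I^B i}.
Weight each parental genotype pair by prior × P(type-B child):
  I^A i × I^B I^B: posterior weight 2/3; P(next child type O) = 0.
  I^A i × I^B i: posterior weight 1/3; P(next child type O) = 1/4.
Weighted sum = 1/12.

1/12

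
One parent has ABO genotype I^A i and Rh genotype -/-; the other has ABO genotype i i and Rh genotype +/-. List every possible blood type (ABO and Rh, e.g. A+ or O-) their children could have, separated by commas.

O+, O-, A+, A-

Gametes from I^A i × i i give offspring ABO genotypes I^A i, i i, i.e. phenotypes O, A.
Rh cross -/- × +/- → phenotypes Rh+, Rh-.
Combining independently: O+, O-, A+, A-.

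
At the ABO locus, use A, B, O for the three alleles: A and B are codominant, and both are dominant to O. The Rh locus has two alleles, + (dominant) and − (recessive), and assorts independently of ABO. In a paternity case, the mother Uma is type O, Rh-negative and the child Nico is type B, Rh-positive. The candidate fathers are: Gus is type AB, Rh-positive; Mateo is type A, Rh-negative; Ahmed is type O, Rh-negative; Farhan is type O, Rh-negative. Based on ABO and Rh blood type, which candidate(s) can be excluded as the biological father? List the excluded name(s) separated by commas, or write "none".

Mateo, Ahmed, Farhan

A candidate is excluded only if no genotype consistent with his phenotype could produce a type B, Rh-positive child with a type O, Rh-negative mother.
Mateo (type A, Rh-): no genotype consistent with that phenotype can produce a type-B Rh+ child with a type-O mother.
Ahmed (type O, Rh-): no genotype consistent with that phenotype can produce a type-B Rh+ child with a type-O mother.
Farhan (type O, Rh-): no genotype consistent with that phenotype can produce a type-B Rh+ child with a type-O mother.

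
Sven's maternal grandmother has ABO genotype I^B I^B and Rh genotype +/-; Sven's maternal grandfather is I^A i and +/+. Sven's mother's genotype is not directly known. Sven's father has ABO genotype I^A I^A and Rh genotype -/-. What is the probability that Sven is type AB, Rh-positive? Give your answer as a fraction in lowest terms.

3/8

Sven's mother's ABO genotype from I^B I^B × I^A i: 1/2 I^A I^B, 1/2 I^B i.
Crossing each possibility with the father I^A I^A and summing P(type AB): 1/2·1/2 + 1/2·1/2 = 1/2.
Similarly for Rh via the mother's Rh distribution: P(Rh+) = 3/4.
Independent loci: 1/2 × 3/4 = 3/8.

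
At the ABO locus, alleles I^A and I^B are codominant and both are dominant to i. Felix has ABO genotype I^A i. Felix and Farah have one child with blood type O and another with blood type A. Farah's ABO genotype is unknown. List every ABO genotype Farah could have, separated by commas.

For each candidate genotype of Farah, check whether crossing it with I^A i can produce every observed child phenotype.
  I^A I^A → possible child types {A} ✗
  I^A I^B → possible child types {A, B, AB} ✗
  I^A i → possible child types {O, A} ✓
  I^B I^B → possible child types {B, AB} ✗
  I^B i → possible child types {O, A, B, AB} ✓
  i i → possible child types {O, A} ✓

I^A i, I^B i, i i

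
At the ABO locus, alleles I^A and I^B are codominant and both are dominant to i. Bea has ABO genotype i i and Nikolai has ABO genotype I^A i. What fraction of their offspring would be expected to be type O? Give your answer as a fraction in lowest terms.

ABO cross i i × I^A i → offspring phenotypes: 1/2 O, 1/2 A.
So P(type O) = 1/2.

1/2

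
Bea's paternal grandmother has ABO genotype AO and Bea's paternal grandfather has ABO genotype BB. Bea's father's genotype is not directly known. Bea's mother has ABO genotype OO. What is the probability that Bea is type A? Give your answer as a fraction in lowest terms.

Bea's father's ABO genotype from AO × BB: 1/2 AB, 1/2 BO.
Crossing each possibility with the mother OO and summing P(type A): 1/2·1/2 + 1/2·0 = 1/4.

1/4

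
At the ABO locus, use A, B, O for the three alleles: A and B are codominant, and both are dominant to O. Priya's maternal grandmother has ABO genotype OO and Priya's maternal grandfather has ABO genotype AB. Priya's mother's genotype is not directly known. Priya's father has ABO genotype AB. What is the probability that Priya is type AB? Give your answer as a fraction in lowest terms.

1/4

Priya's mother's ABO genotype from OO × AB: 1/2 AO, 1/2 BO.
Crossing each possibility with the father AB and summing P(type AB): 1/2·1/4 + 1/2·1/4 = 1/4.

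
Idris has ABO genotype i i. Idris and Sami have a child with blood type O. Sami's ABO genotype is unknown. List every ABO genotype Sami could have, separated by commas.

I^A i, I^B i, i i

For each candidate genotype of Sami, check whether crossing it with i i can produce every observed child phenotype.
  I^A I^A → possible child types {A} ✗
  I^A I^B → possible child types {A, B} ✗
  I^A i → possible child types {O, A} ✓
  I^B I^B → possible child types {B} ✗
  I^B i → possible child types {O, B} ✓
  i i → possible child types {O} ✓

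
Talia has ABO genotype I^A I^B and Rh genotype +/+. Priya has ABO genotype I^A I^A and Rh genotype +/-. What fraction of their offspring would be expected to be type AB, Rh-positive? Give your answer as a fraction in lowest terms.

1/2

ABO cross I^A I^B × I^A I^A → offspring phenotypes: 1/2 A, 1/2 AB.
Rh cross +/+ × +/- → 1 Rh+.
Independent loci: P(type AB, Rh-positive) = 1/2 × 1 = 1/2.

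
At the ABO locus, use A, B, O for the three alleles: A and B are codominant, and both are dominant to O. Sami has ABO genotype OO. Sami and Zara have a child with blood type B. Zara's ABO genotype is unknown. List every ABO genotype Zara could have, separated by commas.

AB, BB, BO

For each candidate genotype of Zara, check whether crossing it with OO can produce every observed child phenotype.
  AA → possible child types {A} ✗
  AB → possible child types {A, B} ✓
  AO → possible child types {O, A} ✗
  BB → possible child types {B} ✓
  BO → possible child types {O, B} ✓
  OO → possible child types {O} ✗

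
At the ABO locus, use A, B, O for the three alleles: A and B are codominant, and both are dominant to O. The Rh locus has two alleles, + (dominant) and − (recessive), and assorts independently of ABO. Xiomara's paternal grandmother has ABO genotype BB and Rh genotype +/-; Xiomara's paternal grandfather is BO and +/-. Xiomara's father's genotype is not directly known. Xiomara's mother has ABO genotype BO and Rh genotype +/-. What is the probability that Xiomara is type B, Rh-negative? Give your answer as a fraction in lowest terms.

7/32

Xiomara's father's ABO genotype from BB × BO: 1/2 BB, 1/2 BO.
Crossing each possibility with the mother BO and summing P(type B): 1/2·1 + 1/2·3/4 = 7/8.
Similarly for Rh via the father's Rh distribution: P(Rh-) = 1/4.
Independent loci: 7/8 × 1/4 = 7/32.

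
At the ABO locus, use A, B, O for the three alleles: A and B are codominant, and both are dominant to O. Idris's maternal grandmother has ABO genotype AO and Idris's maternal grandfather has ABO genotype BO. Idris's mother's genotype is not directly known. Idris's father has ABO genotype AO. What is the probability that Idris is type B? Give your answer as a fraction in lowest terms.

1/8

Idris's mother's ABO genotype from AO × BO: 1/4 AB, 1/4 AO, 1/4 BO, 1/4 OO.
Crossing each possibility with the father AO and summing P(type B): 1/4·1/4 + 1/4·0 + 1/4·1/4 + 1/4·0 = 1/8.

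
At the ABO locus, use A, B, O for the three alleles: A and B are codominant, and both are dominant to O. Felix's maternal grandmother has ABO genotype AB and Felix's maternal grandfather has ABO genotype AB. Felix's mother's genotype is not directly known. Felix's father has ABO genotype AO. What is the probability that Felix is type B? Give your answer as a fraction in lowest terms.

Felix's mother's ABO genotype from AB × AB: 1/4 AA, 1/2 AB, 1/4 BB.
Crossing each possibility with the father AO and summing P(type B): 1/4·0 + 1/2·1/4 + 1/4·1/2 = 1/4.

1/4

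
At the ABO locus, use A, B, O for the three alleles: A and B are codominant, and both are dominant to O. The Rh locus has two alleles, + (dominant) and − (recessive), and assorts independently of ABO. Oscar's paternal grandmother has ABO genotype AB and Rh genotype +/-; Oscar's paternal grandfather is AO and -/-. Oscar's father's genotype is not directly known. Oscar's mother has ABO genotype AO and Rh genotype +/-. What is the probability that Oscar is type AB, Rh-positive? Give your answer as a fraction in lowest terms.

5/64

Oscar's father's ABO genotype from AB × AO: 1/4 AA, 1/4 AB, 1/4 AO, 1/4 BO.
Crossing each possibility with the mother AO and summing P(type AB): 1/4·0 + 1/4·1/4 + 1/4·0 + 1/4·1/4 = 1/8.
Similarly for Rh via the father's Rh distribution: P(Rh+) = 5/8.
Independent loci: 1/8 × 5/8 = 5/64.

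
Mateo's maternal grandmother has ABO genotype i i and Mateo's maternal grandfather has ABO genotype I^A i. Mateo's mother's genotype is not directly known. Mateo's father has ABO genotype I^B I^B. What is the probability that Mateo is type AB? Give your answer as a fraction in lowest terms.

1/4

Mateo's mother's ABO genotype from i i × I^A i: 1/2 I^A i, 1/2 i i.
Crossing each possibility with the father I^B I^B and summing P(type AB): 1/2·1/2 + 1/2·0 = 1/4.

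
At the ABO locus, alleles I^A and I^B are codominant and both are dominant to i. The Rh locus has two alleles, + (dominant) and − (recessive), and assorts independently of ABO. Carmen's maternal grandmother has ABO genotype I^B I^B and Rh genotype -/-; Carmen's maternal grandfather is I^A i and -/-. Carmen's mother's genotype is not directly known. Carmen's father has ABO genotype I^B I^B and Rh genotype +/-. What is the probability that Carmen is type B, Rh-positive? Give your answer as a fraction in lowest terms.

3/8

Carmen's mother's ABO genotype from I^B I^B × I^A i: 1/2 I^A I^B, 1/2 I^B i.
Crossing each possibility with the father I^B I^B and summing P(type B): 1/2·1/2 + 1/2·1 = 3/4.
Similarly for Rh via the mother's Rh distribution: P(Rh+) = 1/2.
Independent loci: 3/4 × 1/2 = 3/8.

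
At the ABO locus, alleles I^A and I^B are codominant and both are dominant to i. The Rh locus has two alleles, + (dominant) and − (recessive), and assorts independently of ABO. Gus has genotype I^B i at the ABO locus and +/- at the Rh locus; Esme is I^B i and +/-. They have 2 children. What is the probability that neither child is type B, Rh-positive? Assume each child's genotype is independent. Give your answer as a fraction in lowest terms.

ABO cross I^B i × I^B i → 1/4 O, 3/4 B.
Rh cross +/- × +/- → 3/4 Rh+, 1/4 Rh-; so P(type B, Rh-positive) = 3/4 × 3/4 = 9/16 per child.
P(not type B, Rh-positive) = 7/16 for one child; (7/16)^2 = 49/256.

49/256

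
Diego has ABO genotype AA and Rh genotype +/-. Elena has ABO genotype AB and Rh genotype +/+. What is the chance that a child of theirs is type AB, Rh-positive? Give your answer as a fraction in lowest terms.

ABO cross AA × AB → offspring phenotypes: 1/2 A, 1/2 AB.
Rh cross +/- × +/+ → 1 Rh+.
Independent loci: P(type AB, Rh-positive) = 1/2 × 1 = 1/2.

1/2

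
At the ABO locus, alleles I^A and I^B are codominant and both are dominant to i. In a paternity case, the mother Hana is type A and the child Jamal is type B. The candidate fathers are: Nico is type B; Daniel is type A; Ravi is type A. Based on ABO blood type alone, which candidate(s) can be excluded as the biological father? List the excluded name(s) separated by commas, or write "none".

Daniel, Ravi

A candidate is excluded only if no genotype consistent with his phenotype could produce a type B child with a type A mother.
Daniel (type A): no genotype consistent with that phenotype can produce a type-B child with a type-A mother.
Ravi (type A): no genotype consistent with that phenotype can produce a type-B child with a type-A mother.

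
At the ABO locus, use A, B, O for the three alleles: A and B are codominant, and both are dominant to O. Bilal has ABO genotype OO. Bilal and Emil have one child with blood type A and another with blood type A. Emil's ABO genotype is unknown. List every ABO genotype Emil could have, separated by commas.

For each candidate genotype of Emil, check whether crossing it with OO can produce every observed child phenotype.
  AA → possible child types {A} ✓
  AB → possible child types {A, B} ✓
  AO → possible child types {O, A} ✓
  BB → possible child types {B} ✗
  BO → possible child types {O, B} ✗
  OO → possible child types {O} ✗

AA, AB, AO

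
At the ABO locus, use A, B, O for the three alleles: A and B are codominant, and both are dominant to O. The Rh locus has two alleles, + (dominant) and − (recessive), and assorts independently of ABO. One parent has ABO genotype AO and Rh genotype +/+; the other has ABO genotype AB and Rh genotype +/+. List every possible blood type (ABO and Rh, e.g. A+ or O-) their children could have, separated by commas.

A+, B+, AB+

Gametes from AO × AB give offspring ABO genotypes AA, AB, AO, BO, i.e. phenotypes A, B, AB.
Rh cross +/+ × +/+ → phenotypes Rh+.
Combining independently: A+, B+, AB+.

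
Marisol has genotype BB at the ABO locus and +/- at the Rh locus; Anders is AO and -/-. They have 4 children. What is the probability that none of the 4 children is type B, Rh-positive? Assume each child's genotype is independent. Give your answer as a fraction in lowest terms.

ABO cross BB × AO → 1/2 B, 1/2 AB.
Rh cross +/- × -/- → 1/2 Rh+, 1/2 Rh-; so P(type B, Rh-positive) = 1/2 × 1/2 = 1/4 per child.
P(not type B, Rh-positive) = 3/4 for one child; (3/4)^4 = 81/256.

81/256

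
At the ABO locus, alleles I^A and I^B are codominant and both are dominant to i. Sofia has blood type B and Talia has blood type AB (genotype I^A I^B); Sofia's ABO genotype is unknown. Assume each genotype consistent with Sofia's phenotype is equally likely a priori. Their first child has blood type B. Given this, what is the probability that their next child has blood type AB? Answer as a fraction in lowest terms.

Possible genotypes: Sofia ∈ {I^B I^B, I^B i}; Talia ∈ {I^A I^B}.
Weight each parental genotype pair by prior × P(type-B child):
  I^B I^B × I^A I^B: posterior weight 1/2; P(next child type AB) = 1/2.
  I^B i × I^A I^B: posterior weight 1/2; P(next child type AB) = 1/4.
Weighted sum = 3/8.

3/8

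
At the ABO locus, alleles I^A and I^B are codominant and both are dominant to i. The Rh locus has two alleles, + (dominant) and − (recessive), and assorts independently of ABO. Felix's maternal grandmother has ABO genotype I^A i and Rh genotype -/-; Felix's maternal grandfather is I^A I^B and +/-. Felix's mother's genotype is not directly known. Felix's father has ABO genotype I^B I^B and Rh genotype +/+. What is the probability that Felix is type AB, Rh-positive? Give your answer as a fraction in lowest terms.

Felix's mother's ABO genotype from I^A i × I^A I^B: 1/4 I^A I^A, 1/4 I^A I^B, 1/4 I^A i, 1/4 I^B i.
Crossing each possibility with the father I^B I^B and summing P(type AB): 1/4·1 + 1/4·1/2 + 1/4·1/2 + 1/4·0 = 1/2.
Similarly for Rh via the mother's Rh distribution: P(Rh+) = 1.
Independent loci: 1/2 × 1 = 1/2.

1/2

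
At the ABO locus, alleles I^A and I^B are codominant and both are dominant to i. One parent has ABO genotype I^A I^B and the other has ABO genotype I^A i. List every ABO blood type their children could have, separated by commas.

A, B, AB

Gametes from I^A I^B × I^A i give offspring ABO genotypes I^A I^A, I^A I^B, I^A i, I^B i, i.e. phenotypes A, B, AB.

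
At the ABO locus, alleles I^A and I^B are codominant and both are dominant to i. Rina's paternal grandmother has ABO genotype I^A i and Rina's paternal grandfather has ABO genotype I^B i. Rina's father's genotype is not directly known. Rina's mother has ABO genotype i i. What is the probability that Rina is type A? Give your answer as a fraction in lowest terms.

1/4

Rina's father's ABO genotype from I^A i × I^B i: 1/4 I^A I^B, 1/4 I^A i, 1/4 I^B i, 1/4 i i.
Crossing each possibility with the mother i i and summing P(type A): 1/4·1/2 + 1/4·1/2 + 1/4·0 + 1/4·0 = 1/4.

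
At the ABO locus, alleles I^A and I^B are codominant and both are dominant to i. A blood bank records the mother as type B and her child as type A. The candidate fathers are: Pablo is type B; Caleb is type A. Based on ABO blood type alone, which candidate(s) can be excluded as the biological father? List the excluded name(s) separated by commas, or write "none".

Pablo

A candidate is excluded only if no genotype consistent with his phenotype could produce a type A child with a type B mother.
Pablo (type B): no genotype consistent with that phenotype can produce a type-A child with a type-B mother.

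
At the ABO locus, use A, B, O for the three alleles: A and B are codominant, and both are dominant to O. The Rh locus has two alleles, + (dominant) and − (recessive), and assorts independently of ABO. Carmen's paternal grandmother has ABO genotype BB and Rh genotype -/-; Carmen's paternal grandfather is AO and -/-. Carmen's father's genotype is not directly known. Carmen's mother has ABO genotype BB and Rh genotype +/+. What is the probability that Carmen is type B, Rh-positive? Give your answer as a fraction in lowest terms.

3/4

Carmen's father's ABO genotype from BB × AO: 1/2 AB, 1/2 BO.
Crossing each possibility with the mother BB and summing P(type B): 1/2·1/2 + 1/2·1 = 3/4.
Similarly for Rh via the father's Rh distribution: P(Rh+) = 1.
Independent loci: 3/4 × 1 = 3/4.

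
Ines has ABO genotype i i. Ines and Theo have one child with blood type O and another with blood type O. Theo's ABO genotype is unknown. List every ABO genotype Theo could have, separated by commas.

For each candidate genotype of Theo, check whether crossing it with i i can produce every observed child phenotype.
  I^A I^A → possible child types {A} ✗
  I^A I^B → possible child types {A, B} ✗
  I^A i → possible child types {O, A} ✓
  I^B I^B → possible child types {B} ✗
  I^B i → possible child types {O, B} ✓
  i i → possible child types {O} ✓

I^A i, I^B i, i i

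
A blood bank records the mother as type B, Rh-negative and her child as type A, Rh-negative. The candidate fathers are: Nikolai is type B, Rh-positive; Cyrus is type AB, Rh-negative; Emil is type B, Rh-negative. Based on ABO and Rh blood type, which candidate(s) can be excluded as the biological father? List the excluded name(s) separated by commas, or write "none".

A candidate is excluded only if no genotype consistent with his phenotype could produce a type A, Rh-negative child with a type B, Rh-negative mother.
Nikolai (type B, Rh+): no genotype consistent with that phenotype can produce a type-A Rh- child with a type-B mother.
Emil (type B, Rh-): no genotype consistent with that phenotype can produce a type-A Rh- child with a type-B mother.

Nikolai, Emil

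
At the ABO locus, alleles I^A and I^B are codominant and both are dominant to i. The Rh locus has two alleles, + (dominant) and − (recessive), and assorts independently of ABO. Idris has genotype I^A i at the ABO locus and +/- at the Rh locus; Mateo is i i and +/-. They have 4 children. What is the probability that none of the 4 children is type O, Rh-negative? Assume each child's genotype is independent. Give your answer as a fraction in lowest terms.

2401/4096

ABO cross I^A i × i i → 1/2 O, 1/2 A.
Rh cross +/- × +/- → 3/4 Rh+, 1/4 Rh-; so P(type O, Rh-negative) = 1/2 × 1/4 = 1/8 per child.
P(not type O, Rh-negative) = 7/8 for one child; (7/8)^4 = 2401/4096.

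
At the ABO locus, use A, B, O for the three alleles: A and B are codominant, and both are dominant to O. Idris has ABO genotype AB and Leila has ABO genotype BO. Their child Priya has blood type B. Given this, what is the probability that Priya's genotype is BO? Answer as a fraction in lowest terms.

1/2

Cross AB × BO → 1/4 AB, 1/4 AO, 1/4 BB, 1/4 BO.
Type-B genotypes among offspring: BB (1/4), BO (1/4); total 1/2.
P(BO | type B) = (1/4) / (1/2) = 1/2.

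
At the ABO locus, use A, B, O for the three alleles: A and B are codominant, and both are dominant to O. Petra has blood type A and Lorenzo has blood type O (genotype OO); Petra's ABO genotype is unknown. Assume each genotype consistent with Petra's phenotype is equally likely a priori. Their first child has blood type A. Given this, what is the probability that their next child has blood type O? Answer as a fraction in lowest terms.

1/6

Possible genotypes: Petra ∈ {AA, AO}; Lorenzo ∈ {OO}.
Weight each parental genotype pair by prior × P(type-A child):
  AA × OO: posterior weight 2/3; P(next child type O) = 0.
  AO × OO: posterior weight 1/3; P(next child type O) = 1/2.
Weighted sum = 1/6.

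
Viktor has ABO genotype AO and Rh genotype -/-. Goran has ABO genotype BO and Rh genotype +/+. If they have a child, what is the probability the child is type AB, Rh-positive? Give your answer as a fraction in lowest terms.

1/4

ABO cross AO × BO → offspring phenotypes: 1/4 O, 1/4 A, 1/4 B, 1/4 AB.
Rh cross -/- × +/+ → 1 Rh+.
Independent loci: P(type AB, Rh-positive) = 1/4 × 1 = 1/4.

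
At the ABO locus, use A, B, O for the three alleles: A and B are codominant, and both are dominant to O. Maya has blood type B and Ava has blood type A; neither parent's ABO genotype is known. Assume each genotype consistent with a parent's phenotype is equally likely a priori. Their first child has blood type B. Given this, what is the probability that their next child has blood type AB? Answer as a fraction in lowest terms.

Possible genotypes: Maya ∈ {BB, BO}; Ava ∈ {AA, AO}.
Weight each parental genotype pair by prior × P(type-B child):
  BB × AO: posterior weight 2/3; P(next child type AB) = 1/2.
  BO × AO: posterior weight 1/3; P(next child type AB) = 1/4.
Weighted sum = 5/12.

5/12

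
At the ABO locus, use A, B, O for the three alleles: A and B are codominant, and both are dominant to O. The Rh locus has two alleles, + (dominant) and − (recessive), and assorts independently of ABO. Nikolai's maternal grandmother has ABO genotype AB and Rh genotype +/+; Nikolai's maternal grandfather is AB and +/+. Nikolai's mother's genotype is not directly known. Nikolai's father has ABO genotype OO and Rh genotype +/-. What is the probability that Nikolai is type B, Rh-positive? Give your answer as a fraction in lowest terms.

Nikolai's mother's ABO genotype from AB × AB: 1/4 AA, 1/2 AB, 1/4 BB.
Crossing each possibility with the father OO and summing P(type B): 1/4·0 + 1/2·1/2 + 1/4·1 = 1/2.
Similarly for Rh via the mother's Rh distribution: P(Rh+) = 1.
Independent loci: 1/2 × 1 = 1/2.

1/2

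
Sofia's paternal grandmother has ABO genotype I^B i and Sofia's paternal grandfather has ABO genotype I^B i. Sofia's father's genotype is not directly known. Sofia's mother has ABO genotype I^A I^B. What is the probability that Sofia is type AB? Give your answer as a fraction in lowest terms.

1/4

Sofia's father's ABO genotype from I^B i × I^B i: 1/4 I^B I^B, 1/2 I^B i, 1/4 i i.
Crossing each possibility with the mother I^A I^B and summing P(type AB): 1/4·1/2 + 1/2·1/4 + 1/4·0 = 1/4.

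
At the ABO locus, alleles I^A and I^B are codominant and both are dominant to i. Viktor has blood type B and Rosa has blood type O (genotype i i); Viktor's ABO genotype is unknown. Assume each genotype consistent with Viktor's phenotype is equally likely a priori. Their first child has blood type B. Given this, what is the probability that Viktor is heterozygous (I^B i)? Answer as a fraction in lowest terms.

Possible genotypes: Viktor ∈ {I^B I^B, I^B i}; Rosa ∈ {i i}.
Weight each parental genotype pair by prior × P(type-B child):
  I^B I^B × i i: posterior weight 2/3.
  I^B i × i i: posterior weight 1/3.
Sum the posterior weight over pairs where Viktor is I^B i: 1/3.

1/3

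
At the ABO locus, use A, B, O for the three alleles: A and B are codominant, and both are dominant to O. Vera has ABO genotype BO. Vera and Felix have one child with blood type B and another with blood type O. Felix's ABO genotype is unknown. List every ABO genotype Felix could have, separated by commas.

AO, BO, OO

For each candidate genotype of Felix, check whether crossing it with BO can produce every observed child phenotype.
  AA → possible child types {A, AB} ✗
  AB → possible child types {A, B, AB} ✗
  AO → possible child types {O, A, B, AB} ✓
  BB → possible child types {B} ✗
  BO → possible child types {O, B} ✓
  OO → possible child types {O, B} ✓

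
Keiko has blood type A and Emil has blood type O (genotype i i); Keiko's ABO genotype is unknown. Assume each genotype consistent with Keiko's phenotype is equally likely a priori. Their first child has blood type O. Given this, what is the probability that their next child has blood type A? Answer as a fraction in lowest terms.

Possible genotypes: Keiko ∈ {I^A I^A, I^A i}; Emil ∈ {i i}.
Weight each parental genotype pair by prior × P(type-O child):
  I^A i × i i: posterior weight 1; P(next child type A) = 1/2.
Weighted sum = 1/2.

1/2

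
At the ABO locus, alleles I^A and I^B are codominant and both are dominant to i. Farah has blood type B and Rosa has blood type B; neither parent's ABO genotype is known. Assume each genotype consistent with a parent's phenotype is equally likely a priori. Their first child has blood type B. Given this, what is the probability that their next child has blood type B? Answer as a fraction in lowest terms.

19/20

Possible genotypes: Farah ∈ {I^B I^B, I^B i}; Rosa ∈ {I^B I^B, I^B i}.
Weight each parental genotype pair by prior × P(type-B child):
  I^B I^B × I^B I^B: posterior weight 4/15; P(next child type B) = 1.
  I^B I^B × I^B i: posterior weight 4/15; P(next child type B) = 1.
  I^B i × I^B I^B: posterior weight 4/15; P(next child type B) = 1.
  I^B i × I^B i: posterior weight 1/5; P(next child type B) = 3/4.
Weighted sum = 19/20.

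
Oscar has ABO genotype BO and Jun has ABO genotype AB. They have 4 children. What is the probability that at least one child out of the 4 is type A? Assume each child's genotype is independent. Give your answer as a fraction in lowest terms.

175/256

ABO cross BO × AB → 1/4 A, 1/2 B, 1/4 AB.
So P(type A) = 1/4 per child.
P(none) = (3/4)^4 = 81/256; P(at least one) = 1 − 81/256 = 175/256.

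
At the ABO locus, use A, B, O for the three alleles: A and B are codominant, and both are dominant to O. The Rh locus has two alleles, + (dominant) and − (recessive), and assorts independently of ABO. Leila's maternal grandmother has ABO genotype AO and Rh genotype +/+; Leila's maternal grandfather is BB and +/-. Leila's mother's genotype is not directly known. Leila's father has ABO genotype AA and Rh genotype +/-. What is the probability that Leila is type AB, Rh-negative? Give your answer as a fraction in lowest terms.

1/16

Leila's mother's ABO genotype from AO × BB: 1/2 AB, 1/2 BO.
Crossing each possibility with the father AA and summing P(type AB): 1/2·1/2 + 1/2·1/2 = 1/2.
Similarly for Rh via the mother's Rh distribution: P(Rh-) = 1/8.
Independent loci: 1/2 × 1/8 = 1/16.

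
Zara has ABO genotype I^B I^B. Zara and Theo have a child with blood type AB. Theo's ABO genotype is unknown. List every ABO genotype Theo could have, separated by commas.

For each candidate genotype of Theo, check whether crossing it with I^B I^B can produce every observed child phenotype.
  I^A I^A → possible child types {AB} ✓
  I^A I^B → possible child types {B, AB} ✓
  I^A i → possible child types {B, AB} ✓
  I^B I^B → possible child types {B} ✗
  I^B i → possible child types {B} ✗
  i i → possible child types {B} ✗

I^A I^A, I^A I^B, I^A i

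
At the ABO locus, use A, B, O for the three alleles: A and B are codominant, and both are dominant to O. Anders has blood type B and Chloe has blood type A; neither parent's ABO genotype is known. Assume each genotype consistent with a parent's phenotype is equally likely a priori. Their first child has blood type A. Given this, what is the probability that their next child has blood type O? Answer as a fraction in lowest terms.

Possible genotypes: Anders ∈ {BB, BO}; Chloe ∈ {AA, AO}.
Weight each parental genotype pair by prior × P(type-A child):
  BO × AA: posterior weight 2/3; P(next child type O) = 0.
  BO × AO: posterior weight 1/3; P(next child type O) = 1/4.
Weighted sum = 1/12.

1/12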